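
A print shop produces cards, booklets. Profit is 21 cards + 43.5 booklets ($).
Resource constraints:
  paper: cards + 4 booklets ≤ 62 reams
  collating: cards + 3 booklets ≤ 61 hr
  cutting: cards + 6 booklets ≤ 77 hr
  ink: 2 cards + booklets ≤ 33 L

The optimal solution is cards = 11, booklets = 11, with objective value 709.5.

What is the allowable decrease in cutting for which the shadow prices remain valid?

Binding constraints: cutting, ink. The basis is B = [[1,6],[2,1]] with det -11.
Per unit decrease in cutting, x* moves by d = (0.0909, -0.1818).
The basis stays optimal until booklets reaches 0; allowable decrease = 60.5 hr.

60.5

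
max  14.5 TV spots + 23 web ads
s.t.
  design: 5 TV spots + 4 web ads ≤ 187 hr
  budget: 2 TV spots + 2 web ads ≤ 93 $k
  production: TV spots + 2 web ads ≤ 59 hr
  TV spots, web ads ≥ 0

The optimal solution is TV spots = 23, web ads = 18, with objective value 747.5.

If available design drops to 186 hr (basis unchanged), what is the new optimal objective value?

At the optimum: design uses 187 of 187 (binding); budget uses 82 of 93 (slack = 11); production uses 59 of 59 (binding).
Slack constraints have shadow price 0 (complementary slackness).
From A_Bᵀ y = c: 5·y_design + 1·y_production = 14.5; 4·y_design + 2·y_production = 23.
→ y_design = 1 and y_production = 9.5.
Δz = y_design·Δb = 1 × (-1) = -1, so new z* = 747.5 − 1 = 746.5.

746.5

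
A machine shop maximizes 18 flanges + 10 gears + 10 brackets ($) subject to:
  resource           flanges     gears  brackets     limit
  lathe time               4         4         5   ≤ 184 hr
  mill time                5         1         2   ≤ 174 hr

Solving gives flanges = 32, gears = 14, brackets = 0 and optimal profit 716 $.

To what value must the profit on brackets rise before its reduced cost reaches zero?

Both lathe time and mill time are binding at x*.
From A_Bᵀ y = c: 4·y_lathe time + 5·y_mill time = 18; 4·y_lathe time + 1·y_mill time = 10.
Solving: y_lathe time = 2, y_mill time = 2.
brackets enters the basis when its profit ≥ yᵀa₃ = 2·5 + 2·2 = 14.

14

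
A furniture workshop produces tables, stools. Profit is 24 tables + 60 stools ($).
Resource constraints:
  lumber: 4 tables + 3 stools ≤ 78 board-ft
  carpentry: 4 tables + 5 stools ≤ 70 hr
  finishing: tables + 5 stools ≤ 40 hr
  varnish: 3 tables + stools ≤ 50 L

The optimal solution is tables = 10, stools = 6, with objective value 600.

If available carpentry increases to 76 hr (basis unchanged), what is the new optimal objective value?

Binding: carpentry and finishing. Non-binding: lumber (20 unused), varnish (14 unused).
By complementary slackness, y = 0 for the non-binding constraints.
Dual feasibility on the basic columns requires 4·y_carpentry + 1·y_finishing = 24, 5·y_carpentry + 5·y_finishing = 60.
This yields shadow prices y_carpentry = 4, y_finishing = 8.
Δz = y_carpentry·Δb = 4 × (6) = 24, so new z* = 600 + 24 = 624.

624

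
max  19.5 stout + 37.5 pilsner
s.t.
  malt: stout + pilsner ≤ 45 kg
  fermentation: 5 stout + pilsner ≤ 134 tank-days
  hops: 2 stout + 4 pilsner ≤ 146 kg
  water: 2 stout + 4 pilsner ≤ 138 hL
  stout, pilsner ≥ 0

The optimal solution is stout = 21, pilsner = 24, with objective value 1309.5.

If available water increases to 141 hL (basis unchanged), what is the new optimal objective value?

1336.5

At the optimum: malt uses 45 of 45 (binding); fermentation uses 129 of 134 (slack = 5); hops uses 138 of 146 (slack = 8); water uses 138 of 138 (binding).
Slack constraints have shadow price 0 (complementary slackness).
From A_Bᵀ y = c: 1·y_malt + 2·y_water = 19.5; 1·y_malt + 4·y_water = 37.5.
This yields shadow prices y_malt = 1.5, y_water = 9.
Δz = y_water·Δb = 9 × (3) = 27, so new z* = 1309.5 + 27 = 1336.5.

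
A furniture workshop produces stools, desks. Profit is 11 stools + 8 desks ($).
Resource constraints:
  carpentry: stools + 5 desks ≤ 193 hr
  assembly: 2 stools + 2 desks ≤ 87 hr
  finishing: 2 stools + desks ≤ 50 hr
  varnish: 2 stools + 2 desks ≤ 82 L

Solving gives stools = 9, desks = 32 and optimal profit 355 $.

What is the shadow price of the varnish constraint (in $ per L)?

Check each constraint at x*: carpentry 169/193 (slack 24); assembly 82/87 (slack 5); finishing 50/50 (tight); varnish 82/82 (tight).
By complementary slackness, y = 0 for the non-binding constraints.
Dual feasibility on the basic columns requires 2·y_finishing + 2·y_varnish = 11, 1·y_finishing + 2·y_varnish = 8.
→ y_finishing = 3 and y_varnish = 2.5.
Shadow price of varnish = 2.5.

2.5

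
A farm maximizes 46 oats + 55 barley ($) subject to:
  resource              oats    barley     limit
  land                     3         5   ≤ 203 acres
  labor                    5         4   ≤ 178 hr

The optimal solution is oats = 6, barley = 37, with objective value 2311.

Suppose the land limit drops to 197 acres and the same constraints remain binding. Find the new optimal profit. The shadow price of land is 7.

Δb = -6, so new z* = 2311 + (7)·(-6) = 2311 − 42 = 2269.

2269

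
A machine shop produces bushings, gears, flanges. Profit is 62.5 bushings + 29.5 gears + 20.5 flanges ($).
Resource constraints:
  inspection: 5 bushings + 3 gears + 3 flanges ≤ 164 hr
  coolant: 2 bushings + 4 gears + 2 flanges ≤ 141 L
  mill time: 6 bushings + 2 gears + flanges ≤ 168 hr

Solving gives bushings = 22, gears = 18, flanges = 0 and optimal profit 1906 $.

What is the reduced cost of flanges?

-4

At the optimum: inspection uses 164 of 164 (binding); coolant uses 116 of 141 (slack = 25); mill time uses 168 of 168 (binding).
Slack constraints have shadow price 0 (complementary slackness).
From A_Bᵀ y = c: 5·y_inspection + 6·y_mill time = 62.5; 3·y_inspection + 2·y_mill time = 29.5.
Solving: y_inspection = 6.5, y_mill time = 5.
Reduced cost of flanges: c₃ − yᵀa₃ = 20.5 − (6.5·3 + 5·1) = 20.5 − 24.5 = -4.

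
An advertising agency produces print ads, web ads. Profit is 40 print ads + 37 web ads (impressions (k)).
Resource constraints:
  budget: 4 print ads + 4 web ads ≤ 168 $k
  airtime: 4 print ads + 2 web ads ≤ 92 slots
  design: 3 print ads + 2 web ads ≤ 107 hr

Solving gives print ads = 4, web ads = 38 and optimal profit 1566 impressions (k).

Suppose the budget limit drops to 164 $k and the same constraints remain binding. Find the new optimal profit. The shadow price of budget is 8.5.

Δb = -4, so new z* = 1566 + (8.5)·(-4) = 1566 − 34 = 1532.

1532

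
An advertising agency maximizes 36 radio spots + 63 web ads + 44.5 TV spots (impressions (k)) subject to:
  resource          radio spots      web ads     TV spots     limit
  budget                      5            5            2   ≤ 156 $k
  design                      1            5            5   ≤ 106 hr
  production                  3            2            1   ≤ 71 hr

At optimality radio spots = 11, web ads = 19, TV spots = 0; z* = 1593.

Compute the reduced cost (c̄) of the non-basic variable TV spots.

-9.5

Binding: design and production. Non-binding: budget (6 unused).
Since budget is not tight, its dual is 0.
Dual feasibility on the basic columns requires 1·y_design + 3·y_production = 36, 5·y_design + 2·y_production = 63.
→ y_design = 9 and y_production = 9.
Reduced cost of TV spots: c₃ − yᵀa₃ = 44.5 − (9·5 + 9·1) = 44.5 − 54 = -9.5.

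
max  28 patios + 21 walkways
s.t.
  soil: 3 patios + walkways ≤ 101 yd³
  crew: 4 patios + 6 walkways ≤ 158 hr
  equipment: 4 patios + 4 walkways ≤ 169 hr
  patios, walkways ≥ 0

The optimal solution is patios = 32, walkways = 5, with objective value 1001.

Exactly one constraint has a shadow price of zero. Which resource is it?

equipment

soil: 101/101 (binding)
crew: 158/158 (binding)
equipment: 148/169 (slack 21)
By complementary slackness, a constraint with positive slack has shadow price 0 → equipment.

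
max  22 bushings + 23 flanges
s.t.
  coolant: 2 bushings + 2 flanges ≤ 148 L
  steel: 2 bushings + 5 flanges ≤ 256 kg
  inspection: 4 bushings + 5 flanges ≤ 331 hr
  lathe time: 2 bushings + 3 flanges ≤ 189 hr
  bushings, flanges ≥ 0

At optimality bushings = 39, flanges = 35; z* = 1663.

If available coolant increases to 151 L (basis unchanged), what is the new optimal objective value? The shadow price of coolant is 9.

1690

Δb = 3, so new z* = 1663 + (9)·(3) = 1663 + 27 = 1690.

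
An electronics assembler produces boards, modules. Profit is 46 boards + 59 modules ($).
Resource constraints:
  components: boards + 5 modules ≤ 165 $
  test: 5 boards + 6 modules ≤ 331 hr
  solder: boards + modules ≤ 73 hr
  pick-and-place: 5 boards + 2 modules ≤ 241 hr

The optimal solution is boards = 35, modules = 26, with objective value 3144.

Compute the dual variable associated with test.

9

At the optimum: components uses 165 of 165 (binding); test uses 331 of 331 (binding); solder uses 61 of 73 (slack = 12); pick-and-place uses 227 of 241 (slack = 14).
By complementary slackness, y = 0 for the non-binding constraints.
Dual feasibility on the basic columns requires 1·y_components + 5·y_test = 46, 5·y_components + 6·y_test = 59.
This yields shadow prices y_components = 1, y_test = 9.
Shadow price of test = 9.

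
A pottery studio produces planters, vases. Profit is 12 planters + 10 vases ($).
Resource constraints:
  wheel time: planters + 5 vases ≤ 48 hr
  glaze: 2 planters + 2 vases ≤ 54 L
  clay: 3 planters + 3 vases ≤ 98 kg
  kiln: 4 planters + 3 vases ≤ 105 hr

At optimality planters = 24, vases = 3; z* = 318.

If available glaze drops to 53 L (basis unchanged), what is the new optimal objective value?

Check each constraint at x*: wheel time 39/48 (slack 9); glaze 54/54 (tight); clay 81/98 (slack 17); kiln 105/105 (tight).
Slack constraints have shadow price 0 (complementary slackness).
The binding rows give the dual system: 2·y_glaze + 4·y_kiln = 12 and 2·y_glaze + 3·y_kiln = 10.
This yields shadow prices y_glaze = 2, y_kiln = 2.
Δz = y_glaze·Δb = 2 × (-1) = -2, so new z* = 318 − 2 = 316.

316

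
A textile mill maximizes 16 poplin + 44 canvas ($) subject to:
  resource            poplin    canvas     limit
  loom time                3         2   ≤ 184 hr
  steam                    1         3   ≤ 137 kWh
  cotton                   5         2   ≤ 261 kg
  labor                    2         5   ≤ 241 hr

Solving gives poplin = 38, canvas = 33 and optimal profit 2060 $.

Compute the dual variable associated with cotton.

0

Check each constraint at x*: loom time 180/184 (slack 4); steam 137/137 (tight); cotton 256/261 (slack 5); labor 241/241 (tight).
By complementary slackness, y = 0 for the non-binding constraints.
The binding rows give the dual system: 1·y_steam + 2·y_labor = 16 and 3·y_steam + 5·y_labor = 44.
Solving: y_steam = 8, y_labor = 4.
Shadow price of cotton = 0.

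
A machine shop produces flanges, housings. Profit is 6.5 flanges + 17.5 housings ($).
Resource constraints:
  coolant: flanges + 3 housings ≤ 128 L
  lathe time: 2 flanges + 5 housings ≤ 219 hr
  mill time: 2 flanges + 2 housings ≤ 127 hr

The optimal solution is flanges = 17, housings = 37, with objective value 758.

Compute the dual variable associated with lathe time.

2

Binding: coolant and lathe time. Non-binding: mill time (19 unused).
Slack constraints have shadow price 0 (complementary slackness).
The binding rows give the dual system: 1·y_coolant + 2·y_lathe time = 6.5 and 3·y_coolant + 5·y_lathe time = 17.5.
Solving: y_coolant = 2.5, y_lathe time = 2.
Shadow price of lathe time = 2.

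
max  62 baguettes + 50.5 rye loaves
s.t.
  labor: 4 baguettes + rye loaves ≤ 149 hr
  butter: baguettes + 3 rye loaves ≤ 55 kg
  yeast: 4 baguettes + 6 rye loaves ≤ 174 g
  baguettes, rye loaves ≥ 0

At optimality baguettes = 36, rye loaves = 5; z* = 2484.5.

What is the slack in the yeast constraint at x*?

yeast used = 4·36 + 6·5 = 174; slack = 174 − 174 = 0.

0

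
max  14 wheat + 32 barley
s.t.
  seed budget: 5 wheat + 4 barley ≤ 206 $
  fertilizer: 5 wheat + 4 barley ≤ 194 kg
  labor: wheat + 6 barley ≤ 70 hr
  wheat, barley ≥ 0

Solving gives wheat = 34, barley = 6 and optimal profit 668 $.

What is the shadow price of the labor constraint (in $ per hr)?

4

At the optimum: seed budget uses 194 of 206 (slack = 12); fertilizer uses 194 of 194 (binding); labor uses 70 of 70 (binding).
Slack constraints have shadow price 0 (complementary slackness).
From A_Bᵀ y = c: 5·y_fertilizer + 1·y_labor = 14; 4·y_fertilizer + 6·y_labor = 32.
Solving: y_fertilizer = 2, y_labor = 4.
Shadow price of labor = 4.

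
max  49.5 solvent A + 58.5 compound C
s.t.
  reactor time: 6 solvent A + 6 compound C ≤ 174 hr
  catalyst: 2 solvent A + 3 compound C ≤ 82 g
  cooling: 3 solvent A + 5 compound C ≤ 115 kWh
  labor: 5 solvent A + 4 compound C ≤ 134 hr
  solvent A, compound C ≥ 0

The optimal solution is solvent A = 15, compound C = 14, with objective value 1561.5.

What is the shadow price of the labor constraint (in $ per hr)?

0

Check each constraint at x*: reactor time 174/174 (tight); catalyst 72/82 (slack 10); cooling 115/115 (tight); labor 131/134 (slack 3).
By complementary slackness, y = 0 for the non-binding constraints.
The binding rows give the dual system: 6·y_reactor time + 3·y_cooling = 49.5 and 6·y_reactor time + 5·y_cooling = 58.5.
Solving: y_reactor time = 6, y_cooling = 4.5.
Shadow price of labor = 0.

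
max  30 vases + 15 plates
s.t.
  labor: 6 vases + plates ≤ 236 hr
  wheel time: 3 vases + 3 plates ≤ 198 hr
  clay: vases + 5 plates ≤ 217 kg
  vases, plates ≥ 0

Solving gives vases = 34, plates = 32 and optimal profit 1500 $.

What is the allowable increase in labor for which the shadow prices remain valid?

Binding constraints: labor, wheel time. The basis is B = [[6,1],[3,3]] with det 15.
Per unit increase in labor, x* moves by d = (0.2, -0.2).
The basis stays optimal until plates reaches 0; allowable increase = 160 hr.

160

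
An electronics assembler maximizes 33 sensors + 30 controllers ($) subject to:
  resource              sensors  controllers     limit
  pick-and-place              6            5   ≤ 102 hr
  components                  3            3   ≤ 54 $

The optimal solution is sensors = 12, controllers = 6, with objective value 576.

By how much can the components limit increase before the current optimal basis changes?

7.2

Binding constraints: pick-and-place, components. The basis is B = [[6,5],[3,3]] with det 3.
Per unit increase in components, x* moves by d = (-1.6667, 2).
The basis stays optimal until sensors reaches 0; allowable increase = 7.2 $.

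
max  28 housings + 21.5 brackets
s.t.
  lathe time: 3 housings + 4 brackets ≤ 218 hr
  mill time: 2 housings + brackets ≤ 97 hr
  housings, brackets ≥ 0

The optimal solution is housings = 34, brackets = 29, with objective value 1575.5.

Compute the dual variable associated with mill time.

9.5

Check each constraint at x*: lathe time 218/218 (tight); mill time 97/97 (tight).
Dual feasibility on the basic columns requires 3·y_lathe time + 2·y_mill time = 28, 4·y_lathe time + 1·y_mill time = 21.5.
This yields shadow prices y_lathe time = 3, y_mill time = 9.5.
Shadow price of mill time = 9.5.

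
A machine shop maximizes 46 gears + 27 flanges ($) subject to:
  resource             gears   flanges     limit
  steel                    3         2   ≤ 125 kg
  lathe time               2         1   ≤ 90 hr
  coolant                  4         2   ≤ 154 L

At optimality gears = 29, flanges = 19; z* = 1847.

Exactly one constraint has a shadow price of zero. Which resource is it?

steel: 125/125 (binding)
lathe time: 77/90 (slack 13)
coolant: 154/154 (binding)
By complementary slackness, a constraint with positive slack has shadow price 0 → lathe time.

lathe time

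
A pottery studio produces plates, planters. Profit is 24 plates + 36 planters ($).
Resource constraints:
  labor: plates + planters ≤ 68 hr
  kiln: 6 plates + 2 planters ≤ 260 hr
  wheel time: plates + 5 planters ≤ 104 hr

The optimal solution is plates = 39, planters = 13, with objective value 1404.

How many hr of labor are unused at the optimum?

16

labor used = 1·39 + 1·13 = 52; slack = 68 − 52 = 16.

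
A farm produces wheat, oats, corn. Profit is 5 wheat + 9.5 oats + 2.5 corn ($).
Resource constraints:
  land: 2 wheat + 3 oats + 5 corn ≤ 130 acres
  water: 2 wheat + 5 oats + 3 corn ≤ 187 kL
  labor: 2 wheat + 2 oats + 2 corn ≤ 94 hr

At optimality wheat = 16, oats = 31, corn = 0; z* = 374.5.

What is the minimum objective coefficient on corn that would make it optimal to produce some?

At the optimum: land uses 125 of 130 (slack = 5); water uses 187 of 187 (binding); labor uses 94 of 94 (binding).
By complementary slackness, y = 0 for the non-binding constraint.
From A_Bᵀ y = c: 2·y_water + 2·y_labor = 5; 5·y_water + 2·y_labor = 9.5.
Solving: y_water = 1.5, y_labor = 1.
corn enters the basis when its profit ≥ yᵀa₃ = 1.5·3 + 1·2 = 6.5.

6.5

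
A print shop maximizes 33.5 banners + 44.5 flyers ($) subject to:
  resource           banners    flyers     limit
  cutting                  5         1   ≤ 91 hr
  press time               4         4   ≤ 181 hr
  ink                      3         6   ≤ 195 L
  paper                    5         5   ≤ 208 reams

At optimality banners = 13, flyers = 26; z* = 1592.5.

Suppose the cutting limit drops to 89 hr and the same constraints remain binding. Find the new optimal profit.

At the optimum: cutting uses 91 of 91 (binding); press time uses 156 of 181 (slack = 25); ink uses 195 of 195 (binding); paper uses 195 of 208 (slack = 13).
Slack constraints have shadow price 0 (complementary slackness).
From A_Bᵀ y = c: 5·y_cutting + 3·y_ink = 33.5; 1·y_cutting + 6·y_ink = 44.5.
Solving: y_cutting = 2.5, y_ink = 7.
Δz = y_cutting·Δb = 2.5 × (-2) = -5, so new z* = 1592.5 − 5 = 1587.5.

1587.5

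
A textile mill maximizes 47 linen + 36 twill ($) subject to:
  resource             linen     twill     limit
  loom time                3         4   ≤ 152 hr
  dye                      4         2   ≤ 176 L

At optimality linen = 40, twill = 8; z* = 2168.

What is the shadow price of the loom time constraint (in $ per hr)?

At the optimum: loom time uses 152 of 152 (binding); dye uses 176 of 176 (binding).
From A_Bᵀ y = c: 3·y_loom time + 4·y_dye = 47; 4·y_loom time + 2·y_dye = 36.
This yields shadow prices y_loom time = 5, y_dye = 8.
Shadow price of loom time = 5.

5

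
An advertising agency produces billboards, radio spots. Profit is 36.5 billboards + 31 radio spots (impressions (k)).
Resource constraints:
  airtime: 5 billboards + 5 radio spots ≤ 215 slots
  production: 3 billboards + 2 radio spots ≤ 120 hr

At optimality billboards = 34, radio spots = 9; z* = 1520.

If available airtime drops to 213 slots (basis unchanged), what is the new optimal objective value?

1512

Both airtime and production are binding at x*.
The binding rows give the dual system: 5·y_airtime + 3·y_production = 36.5 and 5·y_airtime + 2·y_production = 31.
This yields shadow prices y_airtime = 4, y_production = 5.5.
Δz = y_airtime·Δb = 4 × (-2) = -8, so new z* = 1520 − 8 = 1512.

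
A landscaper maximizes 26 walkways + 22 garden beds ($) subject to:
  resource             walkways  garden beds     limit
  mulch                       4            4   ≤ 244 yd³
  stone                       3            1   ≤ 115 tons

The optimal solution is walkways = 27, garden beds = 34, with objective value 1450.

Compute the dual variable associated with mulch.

5

At the optimum: mulch uses 244 of 244 (binding); stone uses 115 of 115 (binding).
The binding rows give the dual system: 4·y_mulch + 3·y_stone = 26 and 4·y_mulch + 1·y_stone = 22.
This yields shadow prices y_mulch = 5, y_stone = 2.
Shadow price of mulch = 5.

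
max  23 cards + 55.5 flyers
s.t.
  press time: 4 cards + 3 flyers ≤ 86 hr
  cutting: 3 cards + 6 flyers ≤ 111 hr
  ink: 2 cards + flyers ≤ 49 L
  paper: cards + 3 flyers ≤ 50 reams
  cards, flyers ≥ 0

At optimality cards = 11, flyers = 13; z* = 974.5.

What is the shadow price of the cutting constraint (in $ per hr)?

At the optimum: press time uses 83 of 86 (slack = 3); cutting uses 111 of 111 (binding); ink uses 35 of 49 (slack = 14); paper uses 50 of 50 (binding).
Since press time, ink are not tight, their duals are 0.
Dual feasibility on the basic columns requires 3·y_cutting + 1·y_paper = 23, 6·y_cutting + 3·y_paper = 55.5.
→ y_cutting = 4.5 and y_paper = 9.5.
Shadow price of cutting = 4.5.

4.5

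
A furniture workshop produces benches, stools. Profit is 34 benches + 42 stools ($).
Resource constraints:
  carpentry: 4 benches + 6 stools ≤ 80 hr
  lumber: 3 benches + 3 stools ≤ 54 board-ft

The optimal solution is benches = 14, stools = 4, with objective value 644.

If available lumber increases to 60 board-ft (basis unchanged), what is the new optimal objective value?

Check each constraint at x*: carpentry 80/80 (tight); lumber 54/54 (tight).
The binding rows give the dual system: 4·y_carpentry + 3·y_lumber = 34 and 6·y_carpentry + 3·y_lumber = 42.
Solving: y_carpentry = 4, y_lumber = 6.
Δz = y_lumber·Δb = 6 × (6) = 36, so new z* = 644 + 36 = 680.

680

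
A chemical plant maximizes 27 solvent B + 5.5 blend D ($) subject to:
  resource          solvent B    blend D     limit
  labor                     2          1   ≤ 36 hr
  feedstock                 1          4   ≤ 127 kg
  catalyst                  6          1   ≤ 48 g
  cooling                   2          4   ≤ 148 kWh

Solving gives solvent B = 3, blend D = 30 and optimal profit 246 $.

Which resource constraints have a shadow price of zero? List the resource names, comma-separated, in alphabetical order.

cooling, feedstock

labor: 36/36 (binding)
feedstock: 123/127 (slack 4)
catalyst: 48/48 (binding)
cooling: 126/148 (slack 22)
By complementary slackness, a constraint with positive slack has shadow price 0 → cooling, feedstock.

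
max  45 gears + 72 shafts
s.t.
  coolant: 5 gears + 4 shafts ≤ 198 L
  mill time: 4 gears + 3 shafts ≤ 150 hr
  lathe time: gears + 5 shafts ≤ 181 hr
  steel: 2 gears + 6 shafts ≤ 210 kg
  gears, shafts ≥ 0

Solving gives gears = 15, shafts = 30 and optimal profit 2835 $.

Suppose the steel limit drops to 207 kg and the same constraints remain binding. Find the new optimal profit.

At the optimum: coolant uses 195 of 198 (slack = 3); mill time uses 150 of 150 (binding); lathe time uses 165 of 181 (slack = 16); steel uses 210 of 210 (binding).
Since coolant, lathe time are not tight, their duals are 0.
From A_Bᵀ y = c: 4·y_mill time + 2·y_steel = 45; 3·y_mill time + 6·y_steel = 72.
→ y_mill time = 7 and y_steel = 8.5.
Δz = y_steel·Δb = 8.5 × (-3) = -25.5, so new z* = 2835 − 25.5 = 2809.5.

2809.5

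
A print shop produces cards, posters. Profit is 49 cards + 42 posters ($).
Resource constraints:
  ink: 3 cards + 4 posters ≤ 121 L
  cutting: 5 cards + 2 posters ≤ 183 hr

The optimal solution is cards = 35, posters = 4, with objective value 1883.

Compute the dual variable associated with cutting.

Both ink and cutting are binding at x*.
From A_Bᵀ y = c: 3·y_ink + 5·y_cutting = 49; 4·y_ink + 2·y_cutting = 42.
This yields shadow prices y_ink = 8, y_cutting = 5.
Shadow price of cutting = 5.

5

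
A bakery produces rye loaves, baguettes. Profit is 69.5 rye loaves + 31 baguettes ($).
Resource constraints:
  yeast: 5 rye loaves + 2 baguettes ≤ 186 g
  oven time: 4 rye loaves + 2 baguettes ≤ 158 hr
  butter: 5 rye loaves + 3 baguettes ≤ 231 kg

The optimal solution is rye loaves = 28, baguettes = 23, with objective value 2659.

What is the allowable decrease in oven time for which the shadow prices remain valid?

9.2

Binding constraints: yeast, oven time. The basis is B = [[5,2],[4,2]] with det 2.
Per unit decrease in oven time, x* moves by d = (1, -2.5).
The basis stays optimal until baguettes reaches 0; allowable decrease = 9.2 hr.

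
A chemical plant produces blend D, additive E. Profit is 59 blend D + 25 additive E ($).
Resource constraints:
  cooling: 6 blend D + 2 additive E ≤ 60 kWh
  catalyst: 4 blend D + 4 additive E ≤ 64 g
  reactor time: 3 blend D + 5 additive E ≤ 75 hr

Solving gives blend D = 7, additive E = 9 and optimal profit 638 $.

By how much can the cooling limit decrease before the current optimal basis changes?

Binding constraints: cooling, catalyst. The basis is B = [[6,2],[4,4]] with det 16.
Per unit decrease in cooling, x* moves by d = (-0.25, 0.25).
The basis stays optimal until reactor time becomes binding; allowable decrease = 18 kWh.

18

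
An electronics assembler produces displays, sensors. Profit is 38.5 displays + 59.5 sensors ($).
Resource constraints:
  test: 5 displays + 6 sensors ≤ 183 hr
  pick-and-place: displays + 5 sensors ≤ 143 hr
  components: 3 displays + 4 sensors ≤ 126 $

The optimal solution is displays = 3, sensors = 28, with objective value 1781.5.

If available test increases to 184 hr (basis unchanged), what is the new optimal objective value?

1788.5

Binding: test and pick-and-place. Non-binding: components (5 unused).
By complementary slackness, y = 0 for the non-binding constraint.
Dual feasibility on the basic columns requires 5·y_test + 1·y_pick-and-place = 38.5, 6·y_test + 5·y_pick-and-place = 59.5.
This yields shadow prices y_test = 7, y_pick-and-place = 3.5.
Δz = y_test·Δb = 7 × (1) = 7, so new z* = 1781.5 + 7 = 1788.5.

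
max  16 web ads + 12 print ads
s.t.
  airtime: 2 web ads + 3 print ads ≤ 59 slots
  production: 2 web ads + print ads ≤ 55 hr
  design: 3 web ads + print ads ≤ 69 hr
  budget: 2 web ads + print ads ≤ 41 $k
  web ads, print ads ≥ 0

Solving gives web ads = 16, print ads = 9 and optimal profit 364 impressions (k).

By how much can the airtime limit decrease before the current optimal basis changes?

18

Binding constraints: airtime, budget. The basis is B = [[2,3],[2,1]] with det -4.
Per unit decrease in airtime, x* moves by d = (0.25, -0.5).
The basis stays optimal until print ads reaches 0; allowable decrease = 18 slots.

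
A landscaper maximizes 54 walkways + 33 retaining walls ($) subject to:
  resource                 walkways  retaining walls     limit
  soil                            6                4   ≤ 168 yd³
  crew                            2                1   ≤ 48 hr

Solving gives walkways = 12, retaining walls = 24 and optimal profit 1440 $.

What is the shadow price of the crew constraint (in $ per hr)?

9

Both soil and crew are binding at x*.
Dual feasibility on the basic columns requires 6·y_soil + 2·y_crew = 54, 4·y_soil + 1·y_crew = 33.
This yields shadow prices y_soil = 6, y_crew = 9.
Shadow price of crew = 9.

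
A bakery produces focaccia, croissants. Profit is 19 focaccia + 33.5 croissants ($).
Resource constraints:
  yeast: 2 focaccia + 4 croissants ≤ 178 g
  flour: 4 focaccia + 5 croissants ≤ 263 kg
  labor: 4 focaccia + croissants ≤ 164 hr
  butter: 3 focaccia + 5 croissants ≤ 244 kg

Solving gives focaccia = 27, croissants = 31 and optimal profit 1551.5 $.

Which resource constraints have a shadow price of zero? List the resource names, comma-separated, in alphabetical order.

yeast: 178/178 (binding)
flour: 263/263 (binding)
labor: 139/164 (slack 25)
butter: 236/244 (slack 8)
By complementary slackness, a constraint with positive slack has shadow price 0 → butter, labor.

butter, labor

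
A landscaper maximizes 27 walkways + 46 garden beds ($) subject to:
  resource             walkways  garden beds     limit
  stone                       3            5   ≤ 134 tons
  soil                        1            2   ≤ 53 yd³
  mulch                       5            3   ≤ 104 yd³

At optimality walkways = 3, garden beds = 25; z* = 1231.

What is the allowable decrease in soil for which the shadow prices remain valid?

0.875

Binding constraints: stone, soil. The basis is B = [[3,5],[1,2]] with det 1.
Per unit decrease in soil, x* moves by d = (5, -3).
The basis stays optimal until mulch becomes binding; allowable decrease = 0.875 yd³.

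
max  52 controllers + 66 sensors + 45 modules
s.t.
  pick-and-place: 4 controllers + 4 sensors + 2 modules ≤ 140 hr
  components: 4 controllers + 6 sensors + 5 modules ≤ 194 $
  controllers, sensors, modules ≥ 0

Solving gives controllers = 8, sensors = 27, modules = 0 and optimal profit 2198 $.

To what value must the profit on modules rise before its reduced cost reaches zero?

47

At the optimum: pick-and-place uses 140 of 140 (binding); components uses 194 of 194 (binding).
Dual feasibility on the basic columns requires 4·y_pick-and-place + 4·y_components = 52, 4·y_pick-and-place + 6·y_components = 66.
Solving: y_pick-and-place = 6, y_components = 7.
modules enters the basis when its profit ≥ yᵀa₃ = 6·2 + 7·5 = 47.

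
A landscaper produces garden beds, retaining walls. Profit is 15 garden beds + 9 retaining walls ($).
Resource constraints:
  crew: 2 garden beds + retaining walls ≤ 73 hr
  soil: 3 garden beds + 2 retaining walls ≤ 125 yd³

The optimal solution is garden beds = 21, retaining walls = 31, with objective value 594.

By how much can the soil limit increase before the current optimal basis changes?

Binding constraints: crew, soil. The basis is B = [[2,1],[3,2]] with det 1.
Per unit increase in soil, x* moves by d = (-1, 2).
The basis stays optimal until garden beds reaches 0; allowable increase = 21 yd³.

21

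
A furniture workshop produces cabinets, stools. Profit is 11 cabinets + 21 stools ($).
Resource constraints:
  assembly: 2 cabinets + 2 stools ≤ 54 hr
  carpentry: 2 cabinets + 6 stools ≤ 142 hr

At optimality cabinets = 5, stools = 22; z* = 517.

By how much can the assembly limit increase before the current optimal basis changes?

Binding constraints: assembly, carpentry. The basis is B = [[2,2],[2,6]] with det 8.
Per unit increase in assembly, x* moves by d = (0.75, -0.25).
The basis stays optimal until stools reaches 0; allowable increase = 88 hr.

88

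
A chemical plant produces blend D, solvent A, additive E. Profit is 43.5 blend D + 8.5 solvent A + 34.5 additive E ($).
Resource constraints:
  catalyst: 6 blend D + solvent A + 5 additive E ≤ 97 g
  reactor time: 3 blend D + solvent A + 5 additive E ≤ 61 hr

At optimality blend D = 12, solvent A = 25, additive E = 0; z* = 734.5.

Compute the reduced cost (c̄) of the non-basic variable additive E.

-8

Both catalyst and reactor time are binding at x*.
From A_Bᵀ y = c: 6·y_catalyst + 3·y_reactor time = 43.5; 1·y_catalyst + 1·y_reactor time = 8.5.
This yields shadow prices y_catalyst = 6, y_reactor time = 2.5.
Reduced cost of additive E: c₃ − yᵀa₃ = 34.5 − (6·5 + 2.5·5) = 34.5 − 42.5 = -8.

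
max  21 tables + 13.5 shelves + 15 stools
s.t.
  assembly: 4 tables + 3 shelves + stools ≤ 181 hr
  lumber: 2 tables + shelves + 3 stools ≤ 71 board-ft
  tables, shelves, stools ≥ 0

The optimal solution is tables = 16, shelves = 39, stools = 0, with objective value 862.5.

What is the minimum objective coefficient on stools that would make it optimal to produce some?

Check each constraint at x*: assembly 181/181 (tight); lumber 71/71 (tight).
Dual feasibility on the basic columns requires 4·y_assembly + 2·y_lumber = 21, 3·y_assembly + 1·y_lumber = 13.5.
Solving: y_assembly = 3, y_lumber = 4.5.
stools enters the basis when its profit ≥ yᵀa₃ = 3·1 + 4.5·3 = 16.5.

16.5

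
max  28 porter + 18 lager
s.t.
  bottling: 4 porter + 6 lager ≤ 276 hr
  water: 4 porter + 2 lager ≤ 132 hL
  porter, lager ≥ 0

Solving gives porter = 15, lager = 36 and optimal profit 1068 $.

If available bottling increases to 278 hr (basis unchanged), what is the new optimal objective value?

Check each constraint at x*: bottling 276/276 (tight); water 132/132 (tight).
Dual feasibility on the basic columns requires 4·y_bottling + 4·y_water = 28, 6·y_bottling + 2·y_water = 18.
→ y_bottling = 1 and y_water = 6.
Δz = y_bottling·Δb = 1 × (2) = 2, so new z* = 1068 + 2 = 1070.

1070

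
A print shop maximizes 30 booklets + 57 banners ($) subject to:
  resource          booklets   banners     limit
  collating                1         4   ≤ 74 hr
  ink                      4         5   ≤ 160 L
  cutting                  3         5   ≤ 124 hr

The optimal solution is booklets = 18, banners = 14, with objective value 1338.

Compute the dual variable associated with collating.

At the optimum: collating uses 74 of 74 (binding); ink uses 142 of 160 (slack = 18); cutting uses 124 of 124 (binding).
By complementary slackness, y = 0 for the non-binding constraint.
The binding rows give the dual system: 1·y_collating + 3·y_cutting = 30 and 4·y_collating + 5·y_cutting = 57.
This yields shadow prices y_collating = 3, y_cutting = 9.
Shadow price of collating = 3.

3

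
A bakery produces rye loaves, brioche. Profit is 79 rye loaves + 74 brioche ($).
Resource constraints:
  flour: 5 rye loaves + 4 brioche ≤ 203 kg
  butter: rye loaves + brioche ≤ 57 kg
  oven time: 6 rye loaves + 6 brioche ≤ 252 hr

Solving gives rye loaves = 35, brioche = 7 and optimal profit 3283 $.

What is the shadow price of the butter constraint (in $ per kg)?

0

Binding: flour and oven time. Non-binding: butter (15 unused).
Slack constraints have shadow price 0 (complementary slackness).
From A_Bᵀ y = c: 5·y_flour + 6·y_oven time = 79; 4·y_flour + 6·y_oven time = 74.
→ y_flour = 5 and y_oven time = 9.
Shadow price of butter = 0.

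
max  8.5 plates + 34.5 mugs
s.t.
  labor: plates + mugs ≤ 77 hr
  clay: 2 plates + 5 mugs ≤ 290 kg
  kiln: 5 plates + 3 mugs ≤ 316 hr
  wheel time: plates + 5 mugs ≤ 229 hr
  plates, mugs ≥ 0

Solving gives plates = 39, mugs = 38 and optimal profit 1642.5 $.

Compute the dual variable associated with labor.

At the optimum: labor uses 77 of 77 (binding); clay uses 268 of 290 (slack = 22); kiln uses 309 of 316 (slack = 7); wheel time uses 229 of 229 (binding).
By complementary slackness, y = 0 for the non-binding constraints.
From A_Bᵀ y = c: 1·y_labor + 1·y_wheel time = 8.5; 1·y_labor + 5·y_wheel time = 34.5.
This yields shadow prices y_labor = 2, y_wheel time = 6.5.
Shadow price of labor = 2.

2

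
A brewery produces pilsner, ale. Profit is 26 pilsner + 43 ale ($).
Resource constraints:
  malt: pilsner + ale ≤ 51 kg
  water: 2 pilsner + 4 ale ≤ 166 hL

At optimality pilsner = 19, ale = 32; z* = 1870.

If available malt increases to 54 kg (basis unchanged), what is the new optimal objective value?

1897

Both malt and water are binding at x*.
Dual feasibility on the basic columns requires 1·y_malt + 2·y_water = 26, 1·y_malt + 4·y_water = 43.
This yields shadow prices y_malt = 9, y_water = 8.5.
Δz = y_malt·Δb = 9 × (3) = 27, so new z* = 1870 + 27 = 1897.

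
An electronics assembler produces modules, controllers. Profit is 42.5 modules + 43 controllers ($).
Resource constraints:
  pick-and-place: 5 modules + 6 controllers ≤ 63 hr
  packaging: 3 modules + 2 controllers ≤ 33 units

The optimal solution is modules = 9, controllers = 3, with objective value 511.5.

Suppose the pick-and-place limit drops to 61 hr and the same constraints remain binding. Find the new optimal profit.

500.5

Check each constraint at x*: pick-and-place 63/63 (tight); packaging 33/33 (tight).
The binding rows give the dual system: 5·y_pick-and-place + 3·y_packaging = 42.5 and 6·y_pick-and-place + 2·y_packaging = 43.
Solving: y_pick-and-place = 5.5, y_packaging = 5.
Δz = y_pick-and-place·Δb = 5.5 × (-2) = -11, so new z* = 511.5 − 11 = 500.5.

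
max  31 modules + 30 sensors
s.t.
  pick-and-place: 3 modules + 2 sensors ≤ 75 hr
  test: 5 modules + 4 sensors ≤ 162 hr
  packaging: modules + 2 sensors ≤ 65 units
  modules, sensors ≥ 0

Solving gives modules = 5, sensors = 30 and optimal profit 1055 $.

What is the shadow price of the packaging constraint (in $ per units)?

Check each constraint at x*: pick-and-place 75/75 (tight); test 145/162 (slack 17); packaging 65/65 (tight).
Since test is not tight, its dual is 0.
From A_Bᵀ y = c: 3·y_pick-and-place + 1·y_packaging = 31; 2·y_pick-and-place + 2·y_packaging = 30.
Solving: y_pick-and-place = 8, y_packaging = 7.
Shadow price of packaging = 7.

7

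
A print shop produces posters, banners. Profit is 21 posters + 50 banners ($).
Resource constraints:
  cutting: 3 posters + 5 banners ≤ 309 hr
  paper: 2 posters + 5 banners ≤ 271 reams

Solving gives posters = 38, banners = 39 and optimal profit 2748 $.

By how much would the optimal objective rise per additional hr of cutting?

1

Check each constraint at x*: cutting 309/309 (tight); paper 271/271 (tight).
Dual feasibility on the basic columns requires 3·y_cutting + 2·y_paper = 21, 5·y_cutting + 5·y_paper = 50.
Solving: y_cutting = 1, y_paper = 9.
Shadow price of cutting = 1.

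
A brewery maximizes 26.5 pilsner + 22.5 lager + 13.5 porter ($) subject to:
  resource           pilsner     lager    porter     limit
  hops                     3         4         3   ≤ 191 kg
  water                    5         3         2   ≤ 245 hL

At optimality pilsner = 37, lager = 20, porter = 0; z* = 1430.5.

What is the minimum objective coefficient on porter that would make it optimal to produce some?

16

Both hops and water are binding at x*.
The binding rows give the dual system: 3·y_hops + 5·y_water = 26.5 and 4·y_hops + 3·y_water = 22.5.
→ y_hops = 3 and y_water = 3.5.
porter enters the basis when its profit ≥ yᵀa₃ = 3·3 + 3.5·2 = 16.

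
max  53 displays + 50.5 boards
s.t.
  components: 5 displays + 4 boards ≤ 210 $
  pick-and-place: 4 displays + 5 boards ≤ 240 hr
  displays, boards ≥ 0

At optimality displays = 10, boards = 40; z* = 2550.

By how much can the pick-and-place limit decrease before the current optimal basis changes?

Binding constraints: components, pick-and-place. The basis is B = [[5,4],[4,5]] with det 9.
Per unit decrease in pick-and-place, x* moves by d = (0.4444, -0.5556).
The basis stays optimal until boards reaches 0; allowable decrease = 72 hr.

72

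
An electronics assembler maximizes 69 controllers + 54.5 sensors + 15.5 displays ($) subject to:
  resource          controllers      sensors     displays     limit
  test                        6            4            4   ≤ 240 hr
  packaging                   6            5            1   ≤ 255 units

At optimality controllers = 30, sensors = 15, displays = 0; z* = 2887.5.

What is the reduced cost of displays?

Check each constraint at x*: test 240/240 (tight); packaging 255/255 (tight).
The binding rows give the dual system: 6·y_test + 6·y_packaging = 69 and 4·y_test + 5·y_packaging = 54.5.
→ y_test = 3 and y_packaging = 8.5.
Reduced cost of displays: c₃ − yᵀa₃ = 15.5 − (3·4 + 8.5·1) = 15.5 − 20.5 = -5.

-5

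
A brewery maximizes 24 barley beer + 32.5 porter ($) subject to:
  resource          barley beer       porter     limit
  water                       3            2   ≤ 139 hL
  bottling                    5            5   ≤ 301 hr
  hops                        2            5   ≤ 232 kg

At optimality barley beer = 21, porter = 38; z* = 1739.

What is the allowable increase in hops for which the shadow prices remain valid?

Binding constraints: water, hops. The basis is B = [[3,2],[2,5]] with det 11.
Per unit increase in hops, x* moves by d = (-0.1818, 0.2727).
The basis stays optimal until bottling becomes binding; allowable increase = 13.2 kg.

13.2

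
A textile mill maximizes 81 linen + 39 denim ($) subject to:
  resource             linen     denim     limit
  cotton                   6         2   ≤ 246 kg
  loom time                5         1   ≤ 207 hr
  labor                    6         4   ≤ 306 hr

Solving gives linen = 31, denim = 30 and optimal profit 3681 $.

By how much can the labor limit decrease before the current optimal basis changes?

Binding constraints: cotton, labor. The basis is B = [[6,2],[6,4]] with det 12.
Per unit decrease in labor, x* moves by d = (0.1667, -0.5).
The basis stays optimal until denim reaches 0; allowable decrease = 60 hr.

60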